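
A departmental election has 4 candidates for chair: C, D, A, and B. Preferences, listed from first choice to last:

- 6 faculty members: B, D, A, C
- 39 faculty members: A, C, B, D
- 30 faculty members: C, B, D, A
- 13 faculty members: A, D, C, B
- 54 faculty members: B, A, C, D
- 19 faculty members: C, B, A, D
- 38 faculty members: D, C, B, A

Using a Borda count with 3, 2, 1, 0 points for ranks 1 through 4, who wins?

C

C: 6·0 + 39·2 + 30·3 + 13·1 + 54·1 + 19·3 + 38·2 = 368
D: 6·2 + 39·0 + 30·1 + 13·2 + 54·0 + 19·0 + 38·3 = 182
A: 6·1 + 39·3 + 30·0 + 13·3 + 54·2 + 19·1 + 38·0 = 289
B: 6·3 + 39·1 + 30·2 + 13·0 + 54·3 + 19·2 + 38·1 = 355
C has the highest Borda score (368).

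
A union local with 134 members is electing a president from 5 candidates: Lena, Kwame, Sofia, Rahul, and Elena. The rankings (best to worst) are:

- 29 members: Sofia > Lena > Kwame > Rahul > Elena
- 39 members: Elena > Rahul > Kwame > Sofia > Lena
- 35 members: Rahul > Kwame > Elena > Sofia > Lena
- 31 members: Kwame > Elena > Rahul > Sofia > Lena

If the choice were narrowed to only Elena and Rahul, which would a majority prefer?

Voters preferring Elena to Rahul: 70; preferring Rahul to Elena: 64.
Elena wins the head-to-head.

Elena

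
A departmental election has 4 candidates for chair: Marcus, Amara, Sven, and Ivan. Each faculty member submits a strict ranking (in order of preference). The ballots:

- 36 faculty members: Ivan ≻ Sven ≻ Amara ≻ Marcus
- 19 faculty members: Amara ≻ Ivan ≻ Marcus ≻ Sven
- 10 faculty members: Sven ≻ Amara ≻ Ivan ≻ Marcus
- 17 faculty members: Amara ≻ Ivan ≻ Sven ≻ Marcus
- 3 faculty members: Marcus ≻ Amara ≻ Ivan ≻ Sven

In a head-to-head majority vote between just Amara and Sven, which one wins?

Sven

Voters preferring Amara to Sven: 39; preferring Sven to Amara: 46.
Sven wins the head-to-head.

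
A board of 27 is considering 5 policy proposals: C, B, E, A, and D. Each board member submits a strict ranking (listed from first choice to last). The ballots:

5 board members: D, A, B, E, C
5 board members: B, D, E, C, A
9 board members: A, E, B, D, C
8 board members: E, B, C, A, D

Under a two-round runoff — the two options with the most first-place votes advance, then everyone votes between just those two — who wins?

A

Round 1 first-place votes: C 0, B 5, E 8, A 9, D 5.
A and E advance.
Runoff: A is preferred to E by 14 voters; E by 13.
A wins the runoff.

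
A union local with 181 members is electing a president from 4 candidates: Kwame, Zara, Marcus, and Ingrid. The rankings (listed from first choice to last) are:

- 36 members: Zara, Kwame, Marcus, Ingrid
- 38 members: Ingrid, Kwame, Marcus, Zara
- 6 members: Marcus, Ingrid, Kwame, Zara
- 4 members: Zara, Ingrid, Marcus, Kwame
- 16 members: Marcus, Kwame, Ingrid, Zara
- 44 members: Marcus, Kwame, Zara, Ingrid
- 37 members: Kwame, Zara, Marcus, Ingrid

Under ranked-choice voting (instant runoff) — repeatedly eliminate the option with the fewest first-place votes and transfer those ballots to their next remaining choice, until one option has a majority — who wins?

Marcus

Round 1: Kwame 37, Zara 40, Marcus 66, Ingrid 38. Eliminate Kwame.
Round 2: Zara 77, Marcus 66, Ingrid 38. Eliminate Ingrid.
Round 3: Zara 77, Marcus 104. Marcus has a majority.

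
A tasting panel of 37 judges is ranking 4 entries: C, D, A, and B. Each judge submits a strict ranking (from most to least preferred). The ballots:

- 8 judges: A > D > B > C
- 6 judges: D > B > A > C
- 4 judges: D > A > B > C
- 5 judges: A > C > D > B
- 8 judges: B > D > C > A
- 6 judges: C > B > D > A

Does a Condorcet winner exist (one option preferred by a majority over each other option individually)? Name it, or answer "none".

D

D vs C: 26–11 for D.
D vs A: 24–13 for D.
D vs B: 23–14 for D.
D beats every other option head-to-head.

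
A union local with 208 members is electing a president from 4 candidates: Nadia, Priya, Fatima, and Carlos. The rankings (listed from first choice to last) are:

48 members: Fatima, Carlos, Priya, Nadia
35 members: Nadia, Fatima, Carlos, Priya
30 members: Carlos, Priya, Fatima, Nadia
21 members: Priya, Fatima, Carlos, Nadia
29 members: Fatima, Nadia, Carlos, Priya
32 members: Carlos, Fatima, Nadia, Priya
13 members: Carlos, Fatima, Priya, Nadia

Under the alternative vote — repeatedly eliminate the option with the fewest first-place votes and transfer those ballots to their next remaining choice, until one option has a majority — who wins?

Round 1: Nadia 35, Priya 21, Fatima 77, Carlos 75. Eliminate Priya.
Round 2: Nadia 35, Fatima 98, Carlos 75. Eliminate Nadia.
Round 3: Fatima 133, Carlos 75. Fatima has a majority.

Fatima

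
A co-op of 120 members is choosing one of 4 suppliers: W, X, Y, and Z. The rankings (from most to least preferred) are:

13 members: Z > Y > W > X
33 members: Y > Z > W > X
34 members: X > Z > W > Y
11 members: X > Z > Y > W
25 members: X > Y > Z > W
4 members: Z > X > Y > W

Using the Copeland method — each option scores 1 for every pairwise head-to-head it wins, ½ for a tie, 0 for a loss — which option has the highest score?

X

W: loses to X, Y, and Z → score 0.
X: beats W, Y, and Z → score 3.
Y: beats W; loses to X and Z → score 1.
Z: beats W and Y; loses to X → score 2.
X has the best pairwise record.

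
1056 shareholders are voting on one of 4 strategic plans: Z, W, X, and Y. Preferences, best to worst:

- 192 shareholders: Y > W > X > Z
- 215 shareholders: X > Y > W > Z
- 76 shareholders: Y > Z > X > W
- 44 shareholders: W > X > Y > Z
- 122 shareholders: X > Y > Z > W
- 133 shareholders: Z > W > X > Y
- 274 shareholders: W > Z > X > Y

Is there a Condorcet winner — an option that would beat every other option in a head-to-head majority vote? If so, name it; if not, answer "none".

Checking pairwise contests:
W beats Z 725–331.
Y beats W 605–451.
W beats X 643–413.
X beats Y 788–268.
Every option loses at least one head-to-head, so there is no Condorcet winner.

none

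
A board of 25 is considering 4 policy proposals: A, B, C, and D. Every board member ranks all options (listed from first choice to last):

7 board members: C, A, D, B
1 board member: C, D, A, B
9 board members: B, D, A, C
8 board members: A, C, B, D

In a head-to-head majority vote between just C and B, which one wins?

C

Voters preferring C to B: 16; preferring B to C: 9.
C wins the head-to-head.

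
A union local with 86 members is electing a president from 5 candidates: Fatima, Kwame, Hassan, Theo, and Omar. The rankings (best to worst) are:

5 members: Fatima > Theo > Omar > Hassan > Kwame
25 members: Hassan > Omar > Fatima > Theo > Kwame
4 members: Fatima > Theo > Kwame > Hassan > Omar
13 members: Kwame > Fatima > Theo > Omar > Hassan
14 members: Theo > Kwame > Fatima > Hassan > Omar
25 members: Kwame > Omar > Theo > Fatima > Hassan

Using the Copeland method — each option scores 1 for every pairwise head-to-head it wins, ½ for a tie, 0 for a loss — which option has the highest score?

Kwame

Fatima: beats Hassan and Theo; loses to Kwame and Omar → score 2.
Kwame: beats Fatima, Hassan, and Omar; loses to Theo → score 3.
Hassan: ties Omar; loses to Fatima, Kwame, and Theo → score 0.5.
Theo: beats Kwame and Hassan; loses to Fatima and Omar → score 2.
Omar: beats Fatima and Theo; ties Hassan; loses to Kwame → score 2.5.
Kwame has the best pairwise record.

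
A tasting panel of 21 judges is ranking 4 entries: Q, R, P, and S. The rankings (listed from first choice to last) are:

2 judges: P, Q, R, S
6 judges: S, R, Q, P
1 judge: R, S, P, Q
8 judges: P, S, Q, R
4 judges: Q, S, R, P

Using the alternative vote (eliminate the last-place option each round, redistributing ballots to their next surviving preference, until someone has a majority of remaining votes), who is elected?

S

Round 1: Q 4, R 1, P 10, S 6. Eliminate R.
Round 2: Q 4, P 10, S 7. Eliminate Q.
Round 3: P 10, S 11. S has a majority.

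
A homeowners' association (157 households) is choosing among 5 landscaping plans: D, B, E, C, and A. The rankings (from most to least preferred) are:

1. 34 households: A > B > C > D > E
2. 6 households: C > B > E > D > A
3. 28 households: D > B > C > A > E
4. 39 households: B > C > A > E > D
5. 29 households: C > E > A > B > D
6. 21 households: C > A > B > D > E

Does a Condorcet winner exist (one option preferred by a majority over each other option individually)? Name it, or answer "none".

none

Checking pairwise contests:
B beats D 129–28.
A beats B 84–73.
D beats E 83–74.
B beats C 101–56.
C beats A 123–34.
Every option loses at least one head-to-head, so there is no Condorcet winner.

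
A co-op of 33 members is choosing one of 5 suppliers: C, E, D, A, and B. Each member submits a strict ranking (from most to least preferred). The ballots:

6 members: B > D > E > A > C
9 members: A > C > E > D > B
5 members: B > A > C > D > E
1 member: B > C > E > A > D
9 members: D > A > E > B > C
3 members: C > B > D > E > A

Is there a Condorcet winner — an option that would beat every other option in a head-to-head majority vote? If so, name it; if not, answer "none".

none

Checking pairwise contests:
A beats C 29–4.
C beats E 18–15.
C beats D 18–15.
D beats A 18–15.
E beats B 18–15.
Every option loses at least one head-to-head, so there is no Condorcet winner.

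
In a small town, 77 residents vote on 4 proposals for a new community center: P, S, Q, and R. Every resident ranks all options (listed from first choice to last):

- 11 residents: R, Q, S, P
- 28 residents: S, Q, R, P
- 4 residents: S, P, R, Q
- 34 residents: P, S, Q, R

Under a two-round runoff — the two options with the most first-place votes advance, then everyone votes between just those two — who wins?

Round 1 first-place votes: P 34, S 32, Q 0, R 11.
P and S advance.
Runoff: P is preferred to S by 34 voters; S by 43.
S wins the runoff.

S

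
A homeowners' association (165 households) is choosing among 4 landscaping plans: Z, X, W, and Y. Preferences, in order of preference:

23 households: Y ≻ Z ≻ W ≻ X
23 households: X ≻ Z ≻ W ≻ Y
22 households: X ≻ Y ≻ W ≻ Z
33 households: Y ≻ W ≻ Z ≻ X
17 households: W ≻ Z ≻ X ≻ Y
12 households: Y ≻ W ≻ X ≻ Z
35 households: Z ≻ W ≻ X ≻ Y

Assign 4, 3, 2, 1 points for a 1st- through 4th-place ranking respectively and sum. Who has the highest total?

Z: 23·3 + 23·3 + 22·1 + 33·2 + 17·3 + 12·1 + 35·4 = 429
X: 23·1 + 23·4 + 22·4 + 33·1 + 17·2 + 12·2 + 35·2 = 364
W: 23·2 + 23·2 + 22·2 + 33·3 + 17·4 + 12·3 + 35·3 = 444
Y: 23·4 + 23·1 + 22·3 + 33·4 + 17·1 + 12·4 + 35·1 = 413
W has the highest Borda score (444).

W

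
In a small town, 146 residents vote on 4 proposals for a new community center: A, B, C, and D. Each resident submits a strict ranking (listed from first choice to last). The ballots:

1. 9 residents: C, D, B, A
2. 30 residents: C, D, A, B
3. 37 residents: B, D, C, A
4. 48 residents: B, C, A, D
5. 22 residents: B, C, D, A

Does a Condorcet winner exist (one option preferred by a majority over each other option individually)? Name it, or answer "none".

B

B vs A: 116–30 for B.
B vs C: 107–39 for B.
B vs D: 107–39 for B.
B beats every other option head-to-head.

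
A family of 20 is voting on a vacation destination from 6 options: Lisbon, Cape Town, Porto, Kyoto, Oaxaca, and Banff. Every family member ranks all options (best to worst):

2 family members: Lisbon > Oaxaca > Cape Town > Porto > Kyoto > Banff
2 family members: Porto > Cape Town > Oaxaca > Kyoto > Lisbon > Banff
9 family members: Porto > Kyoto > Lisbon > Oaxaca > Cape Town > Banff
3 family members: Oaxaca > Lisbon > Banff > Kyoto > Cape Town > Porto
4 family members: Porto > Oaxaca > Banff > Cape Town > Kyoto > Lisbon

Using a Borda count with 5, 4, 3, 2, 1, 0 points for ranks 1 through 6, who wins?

Porto

Lisbon: 2·5 + 2·1 + 9·3 + 3·4 + 4·0 = 51
Cape Town: 2·3 + 2·4 + 9·1 + 3·1 + 4·2 = 34
Porto: 2·2 + 2·5 + 9·5 + 3·0 + 4·5 = 79
Kyoto: 2·1 + 2·2 + 9·4 + 3·2 + 4·1 = 52
Oaxaca: 2·4 + 2·3 + 9·2 + 3·5 + 4·4 = 63
Banff: 2·0 + 2·0 + 9·0 + 3·3 + 4·3 = 21
Porto has the highest Borda score (79).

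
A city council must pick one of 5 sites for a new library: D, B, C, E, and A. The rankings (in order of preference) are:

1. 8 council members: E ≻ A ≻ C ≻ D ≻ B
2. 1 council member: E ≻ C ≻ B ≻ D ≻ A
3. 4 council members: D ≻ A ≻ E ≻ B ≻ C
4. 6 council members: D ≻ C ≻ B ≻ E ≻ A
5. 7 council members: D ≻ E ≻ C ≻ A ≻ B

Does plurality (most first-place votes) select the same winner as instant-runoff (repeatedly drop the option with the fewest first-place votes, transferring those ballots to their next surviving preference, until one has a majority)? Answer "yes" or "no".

yes

Plurality — first-place votes: D 17, B 0, C 0, E 9, A 0. Winner: D.
Instant-runoff — R1 D 17, B 0, C 0, E 9, A 0 (D winner). Winner: D.
The two methods agree.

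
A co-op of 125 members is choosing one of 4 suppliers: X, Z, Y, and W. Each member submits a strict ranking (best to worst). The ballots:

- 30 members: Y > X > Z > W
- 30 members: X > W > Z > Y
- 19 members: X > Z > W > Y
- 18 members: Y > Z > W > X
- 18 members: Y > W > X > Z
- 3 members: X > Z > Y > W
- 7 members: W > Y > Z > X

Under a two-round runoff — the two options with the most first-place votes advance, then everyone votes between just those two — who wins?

Y

Round 1 first-place votes: X 52, Z 0, Y 66, W 7.
Y and X advance.
Runoff: Y is preferred to X by 73 voters; X by 52.
Y wins the runoff.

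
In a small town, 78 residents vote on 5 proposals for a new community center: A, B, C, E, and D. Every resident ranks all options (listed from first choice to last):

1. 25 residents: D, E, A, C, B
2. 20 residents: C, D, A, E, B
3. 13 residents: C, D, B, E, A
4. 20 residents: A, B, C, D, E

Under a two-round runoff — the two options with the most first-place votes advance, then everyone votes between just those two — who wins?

C

Round 1 first-place votes: A 20, B 0, C 33, E 0, D 25.
C and D advance.
Runoff: C is preferred to D by 53 voters; D by 25.
C wins the runoff.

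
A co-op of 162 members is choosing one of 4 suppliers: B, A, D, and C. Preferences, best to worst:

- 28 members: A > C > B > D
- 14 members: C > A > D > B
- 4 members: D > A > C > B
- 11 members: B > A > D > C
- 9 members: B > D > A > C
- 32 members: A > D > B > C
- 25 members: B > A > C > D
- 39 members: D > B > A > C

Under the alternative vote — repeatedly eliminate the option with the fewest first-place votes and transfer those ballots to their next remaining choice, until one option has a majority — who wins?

Round 1: B 45, A 60, D 43, C 14. Eliminate C.
Round 2: B 45, A 74, D 43. Eliminate D.
Round 3: B 84, A 78. B has a majority.

B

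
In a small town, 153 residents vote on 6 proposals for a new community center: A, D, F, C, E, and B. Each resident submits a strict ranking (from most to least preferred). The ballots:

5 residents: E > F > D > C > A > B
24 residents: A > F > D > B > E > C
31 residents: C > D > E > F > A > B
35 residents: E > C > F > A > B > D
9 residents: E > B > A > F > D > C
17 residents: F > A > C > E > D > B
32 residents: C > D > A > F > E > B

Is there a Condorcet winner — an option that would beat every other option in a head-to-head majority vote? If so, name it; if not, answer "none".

C vs A: 103–50 for C.
C vs D: 115–38 for C.
C vs F: 98–55 for C.
C vs E: 80–73 for C.
C vs B: 120–33 for C.
C beats every other option head-to-head.

C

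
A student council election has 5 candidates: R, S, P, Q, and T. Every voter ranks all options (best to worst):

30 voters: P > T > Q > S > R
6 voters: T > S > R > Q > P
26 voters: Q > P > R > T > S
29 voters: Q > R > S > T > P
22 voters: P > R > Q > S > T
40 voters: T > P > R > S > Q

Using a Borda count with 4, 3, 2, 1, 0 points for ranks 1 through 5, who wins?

P

R: 30·0 + 6·2 + 26·2 + 29·3 + 22·3 + 40·2 = 297
S: 30·1 + 6·3 + 26·0 + 29·2 + 22·1 + 40·1 = 168
P: 30·4 + 6·0 + 26·3 + 29·0 + 22·4 + 40·3 = 406
Q: 30·2 + 6·1 + 26·4 + 29·4 + 22·2 + 40·0 = 330
T: 30·3 + 6·4 + 26·1 + 29·1 + 22·0 + 40·4 = 329
P has the highest Borda score (406).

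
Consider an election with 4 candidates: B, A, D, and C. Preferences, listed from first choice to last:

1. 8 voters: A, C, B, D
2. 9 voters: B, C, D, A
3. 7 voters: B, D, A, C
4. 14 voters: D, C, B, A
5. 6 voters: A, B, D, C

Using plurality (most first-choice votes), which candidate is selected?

B

First-place votes: B 16, A 14, D 14, C 0.
B has the most first-place votes.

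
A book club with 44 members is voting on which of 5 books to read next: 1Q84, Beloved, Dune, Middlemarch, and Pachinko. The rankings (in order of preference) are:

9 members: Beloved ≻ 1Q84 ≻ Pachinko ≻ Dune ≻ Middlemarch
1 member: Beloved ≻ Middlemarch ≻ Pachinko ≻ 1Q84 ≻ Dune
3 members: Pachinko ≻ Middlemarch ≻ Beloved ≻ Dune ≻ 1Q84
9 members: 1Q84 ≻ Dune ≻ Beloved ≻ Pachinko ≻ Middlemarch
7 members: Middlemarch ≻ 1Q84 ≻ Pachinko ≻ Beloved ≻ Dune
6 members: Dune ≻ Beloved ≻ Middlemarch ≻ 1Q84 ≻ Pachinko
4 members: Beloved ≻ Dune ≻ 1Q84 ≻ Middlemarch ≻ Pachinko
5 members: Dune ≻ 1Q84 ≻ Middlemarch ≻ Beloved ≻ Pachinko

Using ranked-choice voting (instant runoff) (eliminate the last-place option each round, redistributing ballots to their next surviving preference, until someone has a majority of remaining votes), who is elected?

Round 1: 1Q84 9, Beloved 14, Dune 11, Middlemarch 7, Pachinko 3. Eliminate Pachinko.
Round 2: 1Q84 9, Beloved 14, Dune 11, Middlemarch 10. Eliminate 1Q84.
Round 3: Beloved 14, Dune 20, Middlemarch 10. Eliminate Middlemarch.
Round 4: Beloved 24, Dune 20. Beloved has a majority.

Beloved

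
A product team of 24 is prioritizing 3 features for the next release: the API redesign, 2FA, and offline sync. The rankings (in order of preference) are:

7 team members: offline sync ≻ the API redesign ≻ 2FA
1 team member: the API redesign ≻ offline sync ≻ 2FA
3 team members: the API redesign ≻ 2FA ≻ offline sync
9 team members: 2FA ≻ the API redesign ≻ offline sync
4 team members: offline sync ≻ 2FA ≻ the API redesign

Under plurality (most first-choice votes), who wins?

offline sync

First-place votes: the API redesign 4, 2FA 9, offline sync 11.
offline sync has the most first-place votes.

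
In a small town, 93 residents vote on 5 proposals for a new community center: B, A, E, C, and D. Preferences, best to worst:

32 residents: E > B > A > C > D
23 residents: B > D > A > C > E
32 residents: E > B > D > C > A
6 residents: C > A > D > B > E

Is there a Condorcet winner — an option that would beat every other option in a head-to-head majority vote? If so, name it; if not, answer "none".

E

E vs B: 64–29 for E.
E vs A: 64–29 for E.
E vs C: 64–29 for E.
E vs D: 64–29 for E.
E beats every other option head-to-head.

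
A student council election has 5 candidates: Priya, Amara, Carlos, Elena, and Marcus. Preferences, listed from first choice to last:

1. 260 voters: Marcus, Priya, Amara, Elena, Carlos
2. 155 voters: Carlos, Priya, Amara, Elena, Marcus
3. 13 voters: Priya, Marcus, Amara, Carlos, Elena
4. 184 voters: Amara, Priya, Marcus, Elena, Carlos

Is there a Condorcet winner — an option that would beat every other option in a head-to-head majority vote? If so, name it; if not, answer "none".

Priya

Priya vs Amara: 428–184 for Priya.
Priya vs Carlos: 457–155 for Priya.
Priya vs Elena: 612–0 for Priya.
Priya vs Marcus: 352–260 for Priya.
Priya beats every other option head-to-head.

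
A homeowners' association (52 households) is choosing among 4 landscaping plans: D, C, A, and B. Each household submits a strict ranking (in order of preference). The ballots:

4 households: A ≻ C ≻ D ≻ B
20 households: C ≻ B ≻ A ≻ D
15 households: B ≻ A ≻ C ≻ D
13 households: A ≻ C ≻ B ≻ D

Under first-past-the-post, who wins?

First-place votes: D 0, C 20, A 17, B 15.
C has the most first-place votes.

C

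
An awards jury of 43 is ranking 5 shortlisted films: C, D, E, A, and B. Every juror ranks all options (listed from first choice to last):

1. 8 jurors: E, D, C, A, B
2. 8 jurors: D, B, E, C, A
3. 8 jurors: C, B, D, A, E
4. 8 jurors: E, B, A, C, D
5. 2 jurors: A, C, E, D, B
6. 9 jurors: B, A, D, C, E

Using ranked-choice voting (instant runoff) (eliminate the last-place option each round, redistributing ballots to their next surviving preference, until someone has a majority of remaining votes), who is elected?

B

Round 1: C 8, D 8, E 16, A 2, B 9. Eliminate A.
Round 2: C 10, D 8, E 16, B 9. Eliminate D.
Round 3: C 10, E 16, B 17. Eliminate C.
Round 4: E 18, B 25. B has a majority.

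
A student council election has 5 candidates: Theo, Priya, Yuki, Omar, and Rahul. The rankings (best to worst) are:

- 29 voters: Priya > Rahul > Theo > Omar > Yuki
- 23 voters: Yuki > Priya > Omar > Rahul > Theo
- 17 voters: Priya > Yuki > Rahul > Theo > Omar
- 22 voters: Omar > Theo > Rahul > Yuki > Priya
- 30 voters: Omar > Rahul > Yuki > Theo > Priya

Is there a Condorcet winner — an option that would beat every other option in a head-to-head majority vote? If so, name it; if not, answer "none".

Checking pairwise contests:
Priya beats Theo 69–52.
Yuki beats Priya 75–46.
Omar beats Yuki 81–40.
Priya beats Omar 69–52.
Priya beats Rahul 69–52.
Every option loses at least one head-to-head, so there is no Condorcet winner.

none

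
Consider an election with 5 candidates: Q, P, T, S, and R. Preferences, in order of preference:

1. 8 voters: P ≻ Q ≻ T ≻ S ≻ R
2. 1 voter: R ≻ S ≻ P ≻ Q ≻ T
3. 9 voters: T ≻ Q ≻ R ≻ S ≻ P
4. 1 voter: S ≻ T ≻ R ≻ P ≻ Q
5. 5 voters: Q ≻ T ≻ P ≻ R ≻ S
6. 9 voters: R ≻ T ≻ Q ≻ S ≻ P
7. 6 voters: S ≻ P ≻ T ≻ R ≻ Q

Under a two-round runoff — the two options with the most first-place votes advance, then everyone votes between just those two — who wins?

Round 1 first-place votes: Q 5, P 8, T 9, S 7, R 10.
R and T advance.
Runoff: R is preferred to T by 10 voters; T by 29.
T wins the runoff.

T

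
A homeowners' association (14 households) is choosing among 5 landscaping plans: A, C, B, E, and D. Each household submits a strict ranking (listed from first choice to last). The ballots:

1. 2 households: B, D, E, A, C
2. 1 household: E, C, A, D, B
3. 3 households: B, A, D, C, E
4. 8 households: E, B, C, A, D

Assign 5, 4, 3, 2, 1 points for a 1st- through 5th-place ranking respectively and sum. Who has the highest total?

B

A: 2·2 + 1·3 + 3·4 + 8·2 = 35
C: 2·1 + 1·4 + 3·2 + 8·3 = 36
B: 2·5 + 1·1 + 3·5 + 8·4 = 58
E: 2·3 + 1·5 + 3·1 + 8·5 = 54
D: 2·4 + 1·2 + 3·3 + 8·1 = 27
B has the highest Borda score (58).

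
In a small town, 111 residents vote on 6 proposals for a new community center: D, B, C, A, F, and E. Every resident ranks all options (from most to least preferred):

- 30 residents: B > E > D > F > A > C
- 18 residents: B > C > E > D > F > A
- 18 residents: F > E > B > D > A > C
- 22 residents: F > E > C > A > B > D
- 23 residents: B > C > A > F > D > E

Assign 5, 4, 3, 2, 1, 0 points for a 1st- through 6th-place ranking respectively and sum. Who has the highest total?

D: 30·3 + 18·2 + 18·2 + 22·0 + 23·1 = 185
B: 30·5 + 18·5 + 18·3 + 22·1 + 23·5 = 431
C: 30·0 + 18·4 + 18·0 + 22·3 + 23·4 = 230
A: 30·1 + 18·0 + 18·1 + 22·2 + 23·3 = 161
F: 30·2 + 18·1 + 18·5 + 22·5 + 23·2 = 324
E: 30·4 + 18·3 + 18·4 + 22·4 + 23·0 = 334
B has the highest Borda score (431).

B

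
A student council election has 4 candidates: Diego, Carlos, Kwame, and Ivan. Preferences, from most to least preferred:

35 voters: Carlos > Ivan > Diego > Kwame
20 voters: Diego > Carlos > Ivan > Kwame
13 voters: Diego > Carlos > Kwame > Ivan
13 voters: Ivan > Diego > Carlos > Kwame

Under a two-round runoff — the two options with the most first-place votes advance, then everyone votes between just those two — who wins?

Round 1 first-place votes: Diego 33, Carlos 35, Kwame 0, Ivan 13.
Carlos and Diego advance.
Runoff: Carlos is preferred to Diego by 35 voters; Diego by 46.
Diego wins the runoff.

Diego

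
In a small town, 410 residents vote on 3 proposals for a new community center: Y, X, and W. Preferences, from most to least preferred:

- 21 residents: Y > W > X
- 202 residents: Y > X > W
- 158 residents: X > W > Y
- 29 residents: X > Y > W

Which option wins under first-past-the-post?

Y

First-place votes: Y 223, X 187, W 0.
Y has the most first-place votes.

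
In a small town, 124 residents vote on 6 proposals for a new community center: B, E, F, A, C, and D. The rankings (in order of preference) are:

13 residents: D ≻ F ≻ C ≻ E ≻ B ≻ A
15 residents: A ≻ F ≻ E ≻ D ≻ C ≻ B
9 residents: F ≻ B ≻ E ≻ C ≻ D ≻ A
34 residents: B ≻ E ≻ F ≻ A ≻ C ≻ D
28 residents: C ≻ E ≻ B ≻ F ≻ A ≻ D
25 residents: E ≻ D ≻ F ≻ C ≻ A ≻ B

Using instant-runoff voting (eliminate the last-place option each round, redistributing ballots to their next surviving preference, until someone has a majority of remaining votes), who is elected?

C

Round 1: B 34, E 25, F 9, A 15, C 28, D 13. Eliminate F.
Round 2: B 43, E 25, A 15, C 28, D 13. Eliminate D.
Round 3: B 43, E 25, A 15, C 41. Eliminate A.
Round 4: B 43, E 40, C 41. Eliminate E.
Round 5: B 43, C 81. C has a majority.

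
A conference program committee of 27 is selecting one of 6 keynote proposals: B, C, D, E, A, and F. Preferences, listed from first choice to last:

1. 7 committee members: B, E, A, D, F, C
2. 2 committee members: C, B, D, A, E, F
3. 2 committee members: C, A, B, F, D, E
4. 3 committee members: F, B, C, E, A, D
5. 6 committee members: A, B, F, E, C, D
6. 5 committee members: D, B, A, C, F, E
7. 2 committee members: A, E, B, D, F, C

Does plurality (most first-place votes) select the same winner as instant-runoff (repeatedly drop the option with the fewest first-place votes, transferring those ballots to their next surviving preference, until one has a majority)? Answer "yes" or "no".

Plurality — first-place votes: B 7, C 4, D 5, E 0, A 8, F 3. Winner: A.
Instant-runoff — R1 B 7, C 4, D 5, E 0, A 8, F 3 (E out); R2 B 7, C 4, D 5, A 8, F 3 (F out); R3 B 10, C 4, D 5, A 8 (C out); R4 B 12, D 5, A 10 (D out); R5 B 17, A 10 (B winner). Winner: B.
The two methods disagree.

no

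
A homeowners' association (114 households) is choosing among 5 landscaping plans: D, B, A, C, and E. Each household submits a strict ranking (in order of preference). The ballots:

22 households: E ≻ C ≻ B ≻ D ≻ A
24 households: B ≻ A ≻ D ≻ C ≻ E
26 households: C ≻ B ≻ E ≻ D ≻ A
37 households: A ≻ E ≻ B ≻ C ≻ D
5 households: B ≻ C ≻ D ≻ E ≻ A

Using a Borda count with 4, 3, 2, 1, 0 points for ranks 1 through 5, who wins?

B

D: 22·1 + 24·2 + 26·1 + 37·0 + 5·2 = 106
B: 22·2 + 24·4 + 26·3 + 37·2 + 5·4 = 312
A: 22·0 + 24·3 + 26·0 + 37·4 + 5·0 = 220
C: 22·3 + 24·1 + 26·4 + 37·1 + 5·3 = 246
E: 22·4 + 24·0 + 26·2 + 37·3 + 5·1 = 256
B has the highest Borda score (312).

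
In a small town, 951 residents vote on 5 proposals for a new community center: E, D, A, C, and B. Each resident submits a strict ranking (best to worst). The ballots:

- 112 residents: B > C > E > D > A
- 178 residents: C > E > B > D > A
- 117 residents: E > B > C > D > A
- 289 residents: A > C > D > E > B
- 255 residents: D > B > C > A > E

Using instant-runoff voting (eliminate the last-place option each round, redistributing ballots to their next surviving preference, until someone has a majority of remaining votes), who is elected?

Round 1: E 117, D 255, A 289, C 178, B 112. Eliminate B.
Round 2: E 117, D 255, A 289, C 290. Eliminate E.
Round 3: D 255, A 289, C 407. Eliminate D.
Round 4: A 289, C 662. C has a majority.

C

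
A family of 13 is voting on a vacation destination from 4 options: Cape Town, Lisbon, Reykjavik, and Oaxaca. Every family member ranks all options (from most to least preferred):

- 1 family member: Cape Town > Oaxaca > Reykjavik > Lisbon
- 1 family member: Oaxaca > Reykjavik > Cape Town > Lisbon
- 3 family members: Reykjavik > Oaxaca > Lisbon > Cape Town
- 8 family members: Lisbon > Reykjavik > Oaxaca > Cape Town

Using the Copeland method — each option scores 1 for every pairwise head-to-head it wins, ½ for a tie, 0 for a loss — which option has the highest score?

Cape Town: loses to Lisbon, Reykjavik, and Oaxaca → score 0.
Lisbon: beats Cape Town, Reykjavik, and Oaxaca → score 3.
Reykjavik: beats Cape Town and Oaxaca; loses to Lisbon → score 2.
Oaxaca: beats Cape Town; loses to Lisbon and Reykjavik → score 1.
Lisbon has the best pairwise record.

Lisbon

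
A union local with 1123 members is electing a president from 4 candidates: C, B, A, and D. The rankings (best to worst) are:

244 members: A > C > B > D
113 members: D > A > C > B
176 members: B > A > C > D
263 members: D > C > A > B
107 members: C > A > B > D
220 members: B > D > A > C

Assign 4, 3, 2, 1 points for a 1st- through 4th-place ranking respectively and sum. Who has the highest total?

A

C: 244·3 + 113·2 + 176·2 + 263·3 + 107·4 + 220·1 = 2747
B: 244·2 + 113·1 + 176·4 + 263·1 + 107·2 + 220·4 = 2662
A: 244·4 + 113·3 + 176·3 + 263·2 + 107·3 + 220·2 = 3130
D: 244·1 + 113·4 + 176·1 + 263·4 + 107·1 + 220·3 = 2691
A has the highest Borda score (3130).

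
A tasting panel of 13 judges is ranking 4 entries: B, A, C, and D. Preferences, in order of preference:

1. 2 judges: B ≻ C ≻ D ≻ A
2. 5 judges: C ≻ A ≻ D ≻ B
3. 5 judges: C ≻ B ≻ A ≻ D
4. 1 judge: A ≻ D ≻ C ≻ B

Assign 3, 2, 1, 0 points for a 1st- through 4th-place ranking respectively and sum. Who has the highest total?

B: 2·3 + 5·0 + 5·2 + 1·0 = 16
A: 2·0 + 5·2 + 5·1 + 1·3 = 18
C: 2·2 + 5·3 + 5·3 + 1·1 = 35
D: 2·1 + 5·1 + 5·0 + 1·2 = 9
C has the highest Borda score (35).

C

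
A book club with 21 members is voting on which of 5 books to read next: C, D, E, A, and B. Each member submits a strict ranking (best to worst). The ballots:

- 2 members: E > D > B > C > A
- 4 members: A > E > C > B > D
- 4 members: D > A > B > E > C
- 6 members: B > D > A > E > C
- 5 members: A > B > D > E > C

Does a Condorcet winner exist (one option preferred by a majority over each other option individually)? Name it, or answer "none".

Checking pairwise contests:
D beats C 17–4.
B beats D 15–6.
D beats E 15–6.
D beats A 12–9.
A beats B 13–8.
Every option loses at least one head-to-head, so there is no Condorcet winner.

none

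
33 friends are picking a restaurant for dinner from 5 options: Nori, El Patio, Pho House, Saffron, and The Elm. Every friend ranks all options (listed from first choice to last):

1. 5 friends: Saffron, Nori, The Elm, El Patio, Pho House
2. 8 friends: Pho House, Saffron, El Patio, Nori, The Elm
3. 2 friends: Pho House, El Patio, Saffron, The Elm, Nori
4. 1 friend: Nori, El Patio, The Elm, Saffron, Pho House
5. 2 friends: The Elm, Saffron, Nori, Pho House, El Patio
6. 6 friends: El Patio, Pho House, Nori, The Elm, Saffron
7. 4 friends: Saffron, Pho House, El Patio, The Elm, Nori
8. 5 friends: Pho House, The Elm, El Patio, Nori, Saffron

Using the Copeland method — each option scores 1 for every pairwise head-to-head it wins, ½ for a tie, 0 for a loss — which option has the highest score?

Pho House

Nori: beats The Elm; loses to El Patio, Pho House, and Saffron → score 1.
El Patio: beats Nori and The Elm; loses to Pho House and Saffron → score 2.
Pho House: beats Nori, El Patio, Saffron, and The Elm → score 4.
Saffron: beats Nori, El Patio, and The Elm; loses to Pho House → score 3.
The Elm: loses to Nori, El Patio, Pho House, and Saffron → score 0.
Pho House has the best pairwise record.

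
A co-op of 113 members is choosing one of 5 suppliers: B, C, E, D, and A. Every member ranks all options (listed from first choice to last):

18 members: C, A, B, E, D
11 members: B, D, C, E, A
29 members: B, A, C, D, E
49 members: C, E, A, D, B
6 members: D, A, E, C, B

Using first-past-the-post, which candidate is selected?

First-place votes: B 40, C 67, E 0, D 6, A 0.
C has the most first-place votes.

C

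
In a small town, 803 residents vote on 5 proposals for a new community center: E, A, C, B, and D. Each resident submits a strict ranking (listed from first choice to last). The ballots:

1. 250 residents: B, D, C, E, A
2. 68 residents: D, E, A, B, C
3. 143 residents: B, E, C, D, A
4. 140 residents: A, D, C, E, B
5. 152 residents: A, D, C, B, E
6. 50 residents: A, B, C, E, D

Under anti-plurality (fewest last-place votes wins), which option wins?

D

Last-place votes: E 152, A 393, C 68, B 140, D 50.
D is ranked last by the fewest voters, so D wins.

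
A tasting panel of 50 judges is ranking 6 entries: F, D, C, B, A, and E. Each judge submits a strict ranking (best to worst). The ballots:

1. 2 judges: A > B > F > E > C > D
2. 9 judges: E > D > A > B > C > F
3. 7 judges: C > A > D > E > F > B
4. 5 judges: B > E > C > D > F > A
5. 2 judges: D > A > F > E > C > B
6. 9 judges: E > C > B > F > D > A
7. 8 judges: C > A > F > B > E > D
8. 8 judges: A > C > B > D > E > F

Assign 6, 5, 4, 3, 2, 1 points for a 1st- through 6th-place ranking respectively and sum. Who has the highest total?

F: 2·4 + 9·1 + 7·2 + 5·2 + 2·4 + 9·3 + 8·4 + 8·1 = 116
D: 2·1 + 9·5 + 7·4 + 5·3 + 2·6 + 9·2 + 8·1 + 8·3 = 152
C: 2·2 + 9·2 + 7·6 + 5·4 + 2·2 + 9·5 + 8·6 + 8·5 = 221
B: 2·5 + 9·3 + 7·1 + 5·6 + 2·1 + 9·4 + 8·3 + 8·4 = 168
A: 2·6 + 9·4 + 7·5 + 5·1 + 2·5 + 9·1 + 8·5 + 8·6 = 195
E: 2·3 + 9·6 + 7·3 + 5·5 + 2·3 + 9·6 + 8·2 + 8·2 = 198
C has the highest Borda score (221).

C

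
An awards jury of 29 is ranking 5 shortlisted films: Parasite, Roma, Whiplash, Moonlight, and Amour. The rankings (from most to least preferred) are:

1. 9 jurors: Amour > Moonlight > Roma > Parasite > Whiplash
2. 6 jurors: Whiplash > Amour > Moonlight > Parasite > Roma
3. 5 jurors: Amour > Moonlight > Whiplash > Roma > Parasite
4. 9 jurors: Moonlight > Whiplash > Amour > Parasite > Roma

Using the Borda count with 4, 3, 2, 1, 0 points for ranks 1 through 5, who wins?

Amour

Parasite: 9·1 + 6·1 + 5·0 + 9·1 = 24
Roma: 9·2 + 6·0 + 5·1 + 9·0 = 23
Whiplash: 9·0 + 6·4 + 5·2 + 9·3 = 61
Moonlight: 9·3 + 6·2 + 5·3 + 9·4 = 90
Amour: 9·4 + 6·3 + 5·4 + 9·2 = 92
Amour has the highest Borda score (92).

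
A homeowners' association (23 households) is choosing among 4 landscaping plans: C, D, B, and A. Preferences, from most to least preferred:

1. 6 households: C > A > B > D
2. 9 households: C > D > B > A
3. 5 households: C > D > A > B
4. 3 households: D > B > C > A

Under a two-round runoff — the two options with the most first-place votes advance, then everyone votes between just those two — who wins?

C

Round 1 first-place votes: C 20, D 3, B 0, A 0.
C and D advance.
Runoff: C is preferred to D by 20 voters; D by 3.
C wins the runoff.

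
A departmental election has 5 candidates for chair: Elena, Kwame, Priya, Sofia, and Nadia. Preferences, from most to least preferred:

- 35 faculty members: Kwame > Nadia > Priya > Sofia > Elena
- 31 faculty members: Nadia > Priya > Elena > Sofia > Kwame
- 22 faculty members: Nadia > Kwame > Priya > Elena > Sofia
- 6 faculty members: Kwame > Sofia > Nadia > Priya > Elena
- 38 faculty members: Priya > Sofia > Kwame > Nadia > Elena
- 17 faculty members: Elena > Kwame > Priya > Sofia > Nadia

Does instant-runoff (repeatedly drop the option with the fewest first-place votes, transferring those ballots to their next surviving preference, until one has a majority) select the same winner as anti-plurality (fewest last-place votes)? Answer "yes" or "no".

Instant-runoff — R1 Elena 17, Kwame 41, Priya 38, Sofia 0, Nadia 53 (Sofia out); R2 Elena 17, Kwame 41, Priya 38, Nadia 53 (Elena out); R3 Kwame 58, Priya 38, Nadia 53 (Priya out); R4 Kwame 96, Nadia 53 (Kwame winner). Winner: Kwame.
Anti-plurality — last-place votes: Elena 79, Kwame 31, Priya 0, Sofia 22, Nadia 17. Winner: Priya.
The two methods disagree.

no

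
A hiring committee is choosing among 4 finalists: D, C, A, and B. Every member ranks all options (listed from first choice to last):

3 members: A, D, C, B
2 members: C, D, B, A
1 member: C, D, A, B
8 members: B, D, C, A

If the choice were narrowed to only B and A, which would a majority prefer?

B

Voters preferring B to A: 10; preferring A to B: 4.
B wins the head-to-head.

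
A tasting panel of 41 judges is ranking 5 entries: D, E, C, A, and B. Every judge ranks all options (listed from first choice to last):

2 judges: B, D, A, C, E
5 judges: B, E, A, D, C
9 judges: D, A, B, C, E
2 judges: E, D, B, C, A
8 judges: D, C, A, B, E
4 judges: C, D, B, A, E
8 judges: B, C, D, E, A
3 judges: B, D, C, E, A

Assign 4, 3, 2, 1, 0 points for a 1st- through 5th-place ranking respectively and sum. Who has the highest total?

D

D: 2·3 + 5·1 + 9·4 + 2·3 + 8·4 + 4·3 + 8·2 + 3·3 = 122
E: 2·0 + 5·3 + 9·0 + 2·4 + 8·0 + 4·0 + 8·1 + 3·1 = 34
C: 2·1 + 5·0 + 9·1 + 2·1 + 8·3 + 4·4 + 8·3 + 3·2 = 83
A: 2·2 + 5·2 + 9·3 + 2·0 + 8·2 + 4·1 + 8·0 + 3·0 = 61
B: 2·4 + 5·4 + 9·2 + 2·2 + 8·1 + 4·2 + 8·4 + 3·4 = 110
D has the highest Borda score (122).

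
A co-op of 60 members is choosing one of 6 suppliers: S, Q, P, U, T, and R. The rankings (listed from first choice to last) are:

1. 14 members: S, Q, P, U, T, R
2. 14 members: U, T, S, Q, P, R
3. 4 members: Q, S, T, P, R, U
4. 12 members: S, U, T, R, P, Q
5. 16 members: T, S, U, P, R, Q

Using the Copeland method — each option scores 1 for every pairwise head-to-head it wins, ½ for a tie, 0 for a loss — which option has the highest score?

S: beats Q, P, U, and R; ties T → score 4.5.
Q: beats P and R; loses to S, U, and T → score 2.
P: beats R; loses to S, Q, U, and T → score 1.
U: beats Q, P, T, and R; loses to S → score 4.
T: beats Q, P, and R; ties S; loses to U → score 3.5.
R: loses to S, Q, P, U, and T → score 0.
S has the best pairwise record.

S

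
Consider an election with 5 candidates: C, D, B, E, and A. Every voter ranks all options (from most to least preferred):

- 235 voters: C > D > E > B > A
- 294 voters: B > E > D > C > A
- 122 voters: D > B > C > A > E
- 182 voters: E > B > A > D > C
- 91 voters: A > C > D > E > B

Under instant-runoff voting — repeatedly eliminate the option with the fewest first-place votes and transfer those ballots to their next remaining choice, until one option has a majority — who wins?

Round 1: C 235, D 122, B 294, E 182, A 91. Eliminate A.
Round 2: C 326, D 122, B 294, E 182. Eliminate D.
Round 3: C 326, B 416, E 182. Eliminate E.
Round 4: C 326, B 598. B has a majority.

B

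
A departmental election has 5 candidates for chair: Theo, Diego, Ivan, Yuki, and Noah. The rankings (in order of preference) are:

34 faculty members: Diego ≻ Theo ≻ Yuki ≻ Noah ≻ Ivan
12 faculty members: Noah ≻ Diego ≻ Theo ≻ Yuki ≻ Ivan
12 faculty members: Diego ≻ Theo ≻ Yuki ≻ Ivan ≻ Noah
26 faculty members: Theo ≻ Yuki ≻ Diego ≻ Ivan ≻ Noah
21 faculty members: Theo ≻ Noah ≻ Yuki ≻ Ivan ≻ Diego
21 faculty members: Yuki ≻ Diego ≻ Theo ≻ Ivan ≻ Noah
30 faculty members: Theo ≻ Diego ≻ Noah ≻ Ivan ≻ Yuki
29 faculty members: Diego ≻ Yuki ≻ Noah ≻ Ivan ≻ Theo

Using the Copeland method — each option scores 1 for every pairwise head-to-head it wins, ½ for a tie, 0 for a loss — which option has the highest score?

Theo: beats Ivan, Yuki, and Noah; loses to Diego → score 3.
Diego: beats Theo, Ivan, Yuki, and Noah → score 4.
Ivan: loses to Theo, Diego, Yuki, and Noah → score 0.
Yuki: beats Ivan and Noah; loses to Theo and Diego → score 2.
Noah: beats Ivan; loses to Theo, Diego, and Yuki → score 1.
Diego has the best pairwise record.

Diego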